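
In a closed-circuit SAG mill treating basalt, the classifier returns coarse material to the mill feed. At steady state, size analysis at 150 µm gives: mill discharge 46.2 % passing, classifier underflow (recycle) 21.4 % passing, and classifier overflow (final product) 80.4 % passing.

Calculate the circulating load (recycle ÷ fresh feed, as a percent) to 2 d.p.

Balance %-passing 150 µm (r = R/F):
d + r·d = r·u + o → r(d−u) = o−d
r = (80.4 − 46.2)/(46.2 − 21.4) = 34.2/24.8 = 1.3790
CL = 100·r = 137.90 %

CL = 137.90 %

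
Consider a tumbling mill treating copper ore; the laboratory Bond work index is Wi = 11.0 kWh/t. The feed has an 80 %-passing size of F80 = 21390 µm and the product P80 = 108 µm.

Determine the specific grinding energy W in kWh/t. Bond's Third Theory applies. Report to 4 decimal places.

W = 10·Wi·(P80^(-½) − F80^(-½))
1/√108 = 0.096225;  1/√21390 = 0.006837
W = 10·11.0·(0.096225 − 0.006837) = 9.8326 kWh/t

W = 9.8326 kWh/t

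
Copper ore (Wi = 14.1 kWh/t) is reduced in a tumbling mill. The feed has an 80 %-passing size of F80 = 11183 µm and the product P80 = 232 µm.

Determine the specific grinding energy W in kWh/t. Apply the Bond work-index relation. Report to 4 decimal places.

W = 7.9238 kWh/t

Bond: W = 10·Wi·(1/√P80 − 1/√F80)
1/√232 = 0.065653;  1/√11183 = 0.009456
W = 10·14.1·(0.065653 − 0.009456) = 7.9238 kWh/t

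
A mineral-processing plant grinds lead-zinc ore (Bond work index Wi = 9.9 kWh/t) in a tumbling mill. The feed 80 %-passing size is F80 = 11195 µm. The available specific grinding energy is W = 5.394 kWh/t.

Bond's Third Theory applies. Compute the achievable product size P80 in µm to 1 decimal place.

P80 = 244.6 µm

W_Bond = 10·Wi·(1/√P₈₀ − 1/√F₈₀)
P80^-0.5 = F80^-0.5 + W/(10 Wi)
  = 5.3940/(10·9.9) + 1/√11195 = 0.054485 + 0.009451 = 0.063936
P80 = (1/0.063936)² = 15.6406² = 244.63 µm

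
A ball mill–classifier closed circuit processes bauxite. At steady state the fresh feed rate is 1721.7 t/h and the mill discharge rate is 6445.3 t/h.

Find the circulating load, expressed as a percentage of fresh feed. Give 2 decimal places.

Mill node: discharge = fresh + recycle.
R = M − F = 6445.3 − 1721.7 = 4723.6 t/h
CL = 100·R/F = 100·4723.6/1721.7 = 274.36 %

CL = 274.36 %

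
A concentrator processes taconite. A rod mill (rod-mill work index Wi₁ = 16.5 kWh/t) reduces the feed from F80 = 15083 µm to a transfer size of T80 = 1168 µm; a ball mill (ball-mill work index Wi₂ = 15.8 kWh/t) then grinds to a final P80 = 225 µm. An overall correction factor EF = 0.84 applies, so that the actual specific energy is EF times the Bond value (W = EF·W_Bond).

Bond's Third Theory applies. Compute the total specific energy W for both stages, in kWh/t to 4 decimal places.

W = 7.8915 kWh/t

W = 10·Wi·(P80^(-½) − F80^(-½))
Stage 1 (15083→1168 µm, Wi₁=16.5): W₁ = 10·16.5·(0.029260 − 0.008142) = 3.4844 kWh/t
Stage 2 (1168→225 µm, Wi₂=15.8): W₂ = 10·15.8·(0.066667 − 0.029260) = 5.9102 kWh/t
W = W₁ + W₂ = 3.4844 + 5.9102 = 9.3946 kWh/t
Corrected W = EF·W_Bond = 0.84·9.3946 = 7.8915 kWh/t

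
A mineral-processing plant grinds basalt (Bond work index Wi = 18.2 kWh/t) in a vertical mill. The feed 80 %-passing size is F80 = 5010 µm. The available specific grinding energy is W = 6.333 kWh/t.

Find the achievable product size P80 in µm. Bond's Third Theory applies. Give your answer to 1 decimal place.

P80 = 417.8 µm

W_Bond = 10·Wi·(1/√P₈₀ − 1/√F₈₀)
P80^(−½) = W/(10 Wi) + F80^(−½)
  = 6.3330/(10·18.2) + 1/√5010 = 0.034797 + 0.014128 = 0.048925
P80 = (1/0.048925)² = 20.4396² = 417.78 µm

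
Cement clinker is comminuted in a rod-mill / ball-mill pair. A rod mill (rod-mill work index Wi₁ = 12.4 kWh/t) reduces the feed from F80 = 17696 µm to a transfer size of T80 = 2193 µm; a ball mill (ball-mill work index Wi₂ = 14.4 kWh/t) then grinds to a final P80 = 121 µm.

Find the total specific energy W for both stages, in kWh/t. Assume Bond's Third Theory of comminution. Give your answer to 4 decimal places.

W = 11.7317 kWh/t

Bond: W = 10·Wi·(1/√P80 − 1/√F80)
Stage 1 (17696→2193 µm, Wi₁=12.4): W₁ = 10·12.4·(0.021354 − 0.007517) = 1.7158 kWh/t
Stage 2 (2193→121 µm, Wi₂=14.4): W₂ = 10·14.4·(0.090909 − 0.021354) = 10.0159 kWh/t
W = W₁ + W₂ = 1.7158 + 10.0159 = 11.7317 kWh/t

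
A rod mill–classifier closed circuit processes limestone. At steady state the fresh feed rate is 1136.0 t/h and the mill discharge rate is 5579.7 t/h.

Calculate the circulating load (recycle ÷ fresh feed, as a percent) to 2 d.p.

Mill node: discharge = fresh + recycle.
R = M − F = 5579.7 − 1136.0 = 4443.7 t/h
CL = 100·R/F = 100·4443.7/1136.0 = 391.17 %

CL = 391.17 %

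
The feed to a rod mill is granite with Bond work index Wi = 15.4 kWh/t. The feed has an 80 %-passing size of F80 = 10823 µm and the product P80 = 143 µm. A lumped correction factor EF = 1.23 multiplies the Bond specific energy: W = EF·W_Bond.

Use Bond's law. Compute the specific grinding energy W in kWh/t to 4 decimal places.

W = 10 Wi (1/√P80 − 1/√F80)  [Bond]
1/√143 = 0.083624;  1/√10823 = 0.009612
W = 10·15.4·(0.083624 − 0.009612) = 11.3978 kWh/t
Apply correction: 11.3978 × 1.23 = 14.0193 kWh/t

W = 14.0193 kWh/t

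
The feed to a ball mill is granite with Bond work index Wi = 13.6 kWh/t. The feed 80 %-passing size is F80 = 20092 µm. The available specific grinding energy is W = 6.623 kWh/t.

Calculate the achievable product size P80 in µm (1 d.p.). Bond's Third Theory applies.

W = 10·Wi·[P80^(−½) − F80^(−½)]
⇒ 1/√P80 = W/(10 Wi) + 1/√F80
  = 6.6230/(10·13.6) + 1/√20092 = 0.048699 + 0.007055 = 0.055753
P80 = (1/0.055753)² = 17.9361² = 321.70 µm

P80 = 321.7 µm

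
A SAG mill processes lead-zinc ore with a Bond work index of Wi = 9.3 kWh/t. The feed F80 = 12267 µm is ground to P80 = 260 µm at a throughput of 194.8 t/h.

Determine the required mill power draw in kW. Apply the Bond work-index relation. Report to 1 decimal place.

W = 10 Wi (1/√P80 − 1/√F80)  [Bond]
W = 10·9.3·(1/√260 − 1/√12267) = 10·9.3·(0.052989) = 4.9279 kWh/t
Power = W × throughput = 4.9279 kWh/t × 194.8 t/h = 960.0 kW

P = 960.0 kW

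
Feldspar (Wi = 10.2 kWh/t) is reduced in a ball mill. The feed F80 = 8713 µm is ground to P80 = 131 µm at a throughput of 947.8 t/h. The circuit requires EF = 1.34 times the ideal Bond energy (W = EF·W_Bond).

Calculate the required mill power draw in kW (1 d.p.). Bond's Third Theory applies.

P = 9930.6 kW

Bond: W = 10·Wi·(1/√P80 − 1/√F80)
W = 10·10.2·(1/√131 − 1/√8713) = 10·10.2·(0.076657) = 7.8190 kWh/t
Corrected W = EF·W_Bond = 1.34·7.8190 = 10.4775 kWh/t
P = W·T = 10.4775·947.8 = 9930.6 kW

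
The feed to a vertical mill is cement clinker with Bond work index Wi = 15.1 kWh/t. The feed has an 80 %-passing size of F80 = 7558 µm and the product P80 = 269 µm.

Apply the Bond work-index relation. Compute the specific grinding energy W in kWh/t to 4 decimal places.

Bond: W = 10·Wi·(1/√P80 − 1/√F80)
1/√269 = 0.060971;  1/√7558 = 0.011503
W = 10·15.1·(0.060971 − 0.011503) = 7.4697 kWh/t

W = 7.4697 kWh/t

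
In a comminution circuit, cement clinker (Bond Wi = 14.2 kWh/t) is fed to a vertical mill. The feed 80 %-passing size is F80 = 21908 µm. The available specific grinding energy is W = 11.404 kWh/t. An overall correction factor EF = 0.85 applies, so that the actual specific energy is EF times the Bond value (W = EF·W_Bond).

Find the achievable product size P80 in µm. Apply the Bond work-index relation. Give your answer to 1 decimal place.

W = 10 Wi / √P80 − 10 Wi / √F80
W_Bond = W / EF = 11.404 / 0.85 = 13.4165 kWh/t
P80^(−½) = W_Bond/(10 Wi) + F80^(−½)
  = 13.4165/(10·14.2) + 1/√21908 = 0.094482 + 0.006756 = 0.101238
P80 = (1/0.101238)² = 9.8777² = 97.57 µm

P80 = 97.6 µm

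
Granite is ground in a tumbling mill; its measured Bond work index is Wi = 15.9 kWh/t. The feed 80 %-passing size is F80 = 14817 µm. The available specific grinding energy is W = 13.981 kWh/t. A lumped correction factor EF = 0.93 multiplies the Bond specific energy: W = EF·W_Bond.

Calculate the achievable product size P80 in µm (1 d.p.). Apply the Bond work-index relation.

P80 = 94.7 µm

W = 10·Wi·[P80^(−½) − F80^(−½)]
W_Bond = W / EF = 13.981 / 0.93 = 15.0333 kWh/t
⇒ 1/√P80 = W_Bond/(10·Wi) + 1/√F80
  = 15.0333/(10·15.9) + 1/√14817 = 0.094549 + 0.008215 = 0.102764
P80 = (1/0.102764)² = 9.7310² = 94.69 µm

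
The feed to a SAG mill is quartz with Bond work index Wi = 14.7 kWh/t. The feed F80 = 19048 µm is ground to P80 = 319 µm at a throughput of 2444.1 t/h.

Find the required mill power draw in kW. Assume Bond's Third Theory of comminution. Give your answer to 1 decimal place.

Bond:  W = 10 Wi (1/√P − 1/√F)
W = 10·14.7·(1/√319 − 1/√19048) = 10·14.7·(0.048744) = 7.1653 kWh/t
P = W·T = 7.1653·2444.1 = 17512.7 kW

P = 17512.7 kW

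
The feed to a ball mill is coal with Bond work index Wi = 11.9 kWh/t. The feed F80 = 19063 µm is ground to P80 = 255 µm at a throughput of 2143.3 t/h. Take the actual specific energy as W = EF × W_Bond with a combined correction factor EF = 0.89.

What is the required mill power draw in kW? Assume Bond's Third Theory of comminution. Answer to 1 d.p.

W = 10·Wi·[P80^(−½) − F80^(−½)]
W = 10·11.9·(1/√255 − 1/√19063) = 10·11.9·(0.055380) = 6.5902 kWh/t
W_actual = 0.89 × 6.5902 = 5.8653 kWh/t
Power = W × throughput = 5.8653 kWh/t × 2143.3 t/h = 12571.0 kW

P = 12571.0 kW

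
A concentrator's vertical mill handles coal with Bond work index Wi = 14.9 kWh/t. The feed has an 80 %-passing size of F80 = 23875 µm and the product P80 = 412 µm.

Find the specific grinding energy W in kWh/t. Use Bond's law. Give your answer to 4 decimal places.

Bond:  W = 10 Wi (1/√P − 1/√F)
1/√412 = 0.049266;  1/√23875 = 0.006472
W = 10·14.9·(0.049266 − 0.006472) = 6.3764 kWh/t

W = 6.3764 kWh/t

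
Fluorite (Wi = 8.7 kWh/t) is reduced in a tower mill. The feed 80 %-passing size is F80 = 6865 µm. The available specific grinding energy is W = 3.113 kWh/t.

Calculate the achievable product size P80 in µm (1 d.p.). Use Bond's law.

P80 = 436.7 µm

W = 10 Wi (P80^-0.5 − F80^-0.5)
P80^(−½) = W/(10 Wi) + F80^(−½)
  = 3.1130/(10·8.7) + 1/√6865 = 0.035782 + 0.012069 = 0.047851
P80 = (1/0.047851)² = 20.8983² = 436.74 µm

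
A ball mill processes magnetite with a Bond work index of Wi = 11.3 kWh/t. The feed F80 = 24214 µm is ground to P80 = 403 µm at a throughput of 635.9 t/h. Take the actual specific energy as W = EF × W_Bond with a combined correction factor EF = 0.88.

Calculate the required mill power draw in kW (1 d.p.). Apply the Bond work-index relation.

P = 2743.5 kW

W = 10 Wi (P80^-0.5 − F80^-0.5)
W = 10·11.3·(1/√403 − 1/√24214) = 10·11.3·(0.043387) = 4.9027 kWh/t
W_actual = 0.88 × 4.9027 = 4.3144 kWh/t
P = W·T = 4.3144·635.9 = 2743.5 kW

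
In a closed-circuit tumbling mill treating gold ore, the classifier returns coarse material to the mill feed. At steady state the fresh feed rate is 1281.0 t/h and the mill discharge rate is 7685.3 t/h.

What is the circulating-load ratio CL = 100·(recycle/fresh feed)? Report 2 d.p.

CL = 499.95 %

Mill node: discharge = fresh + recycle.
R = M − F = 7685.3 − 1281.0 = 6404.3 t/h
CL = 100·R/F = 100·6404.3/1281.0 = 499.95 %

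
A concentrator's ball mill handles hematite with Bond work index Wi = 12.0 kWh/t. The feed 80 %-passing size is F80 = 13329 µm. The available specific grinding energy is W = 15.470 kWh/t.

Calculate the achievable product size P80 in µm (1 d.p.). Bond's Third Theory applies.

P80 = 52.8 µm

W = 10·Wi·[P80^(−½) − F80^(−½)]
⇒ 1/√P80 = W/(10 Wi) + 1/√F80
  = 15.4700/(10·12.0) + 1/√13329 = 0.128917 + 0.008662 = 0.137578
P80 = (1/0.137578)² = 7.2686² = 52.83 µm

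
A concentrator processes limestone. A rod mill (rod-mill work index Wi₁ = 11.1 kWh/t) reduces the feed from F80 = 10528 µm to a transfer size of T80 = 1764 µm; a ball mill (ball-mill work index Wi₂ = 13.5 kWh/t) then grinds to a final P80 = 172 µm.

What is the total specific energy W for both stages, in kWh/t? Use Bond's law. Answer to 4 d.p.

W = 10·Wi·(P80^(-½) − F80^(-½))
Stage 1 (10528→1764 µm, Wi₁=11.1): W₁ = 10·11.1·(0.023810 − 0.009746) = 1.5610 kWh/t
Stage 2 (1764→172 µm, Wi₂=13.5): W₂ = 10·13.5·(0.076249 − 0.023810) = 7.0794 kWh/t
W = W₁ + W₂ = 1.5610 + 7.0794 = 8.6404 kWh/t

W = 8.6404 kWh/t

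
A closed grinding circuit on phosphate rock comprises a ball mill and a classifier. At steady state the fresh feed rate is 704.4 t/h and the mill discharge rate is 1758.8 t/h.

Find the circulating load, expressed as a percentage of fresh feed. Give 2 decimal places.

Mill node: discharge = fresh + recycle.
R = M − F = 1758.8 − 704.4 = 1054.4 t/h
CL = 100·R/F = 100·1054.4/704.4 = 149.69 %

CL = 149.69 %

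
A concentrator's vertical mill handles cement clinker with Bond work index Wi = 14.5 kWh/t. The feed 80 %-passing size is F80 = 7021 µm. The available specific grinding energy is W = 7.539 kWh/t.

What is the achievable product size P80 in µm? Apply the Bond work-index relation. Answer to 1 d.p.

Bond:  W = 10 Wi (1/√P − 1/√F)
P80^(−½) = W/(10 Wi) + F80^(−½)
  = 7.5390/(10·14.5) + 1/√7021 = 0.051993 + 0.011934 = 0.063928
P80 = (1/0.063928)² = 15.6427² = 244.69 µm

P80 = 244.7 µm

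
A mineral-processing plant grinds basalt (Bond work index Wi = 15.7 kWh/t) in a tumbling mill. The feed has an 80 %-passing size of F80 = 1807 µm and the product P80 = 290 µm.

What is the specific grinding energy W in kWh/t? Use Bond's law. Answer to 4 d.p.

Bond:  W = 10 Wi (1/√P − 1/√F)
1/√290 = 0.058722;  1/√1807 = 0.023525
W = 10·15.7·(0.058722 − 0.023525) = 5.5260 kWh/t

W = 5.5260 kWh/t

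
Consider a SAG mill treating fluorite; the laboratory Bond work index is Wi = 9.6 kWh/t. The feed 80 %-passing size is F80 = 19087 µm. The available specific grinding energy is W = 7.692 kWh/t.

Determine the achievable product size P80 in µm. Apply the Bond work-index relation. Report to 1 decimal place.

P80 = 131.0 µm

W = 10·Wi·(P80^(-½) − F80^(-½))
P80^-0.5 = F80^-0.5 + W/(10 Wi)
  = 7.6920/(10·9.6) + 1/√19087 = 0.080125 + 0.007238 = 0.087363
P80 = (1/0.087363)² = 11.4465² = 131.02 µm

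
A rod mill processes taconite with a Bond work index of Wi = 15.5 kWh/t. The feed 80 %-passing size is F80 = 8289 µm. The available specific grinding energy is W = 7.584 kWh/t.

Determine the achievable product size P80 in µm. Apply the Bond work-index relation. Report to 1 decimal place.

P80 = 278.6 µm

W = 10·Wi·[P80^(−½) − F80^(−½)]
P80^-0.5 = F80^-0.5 + W/(10 Wi)
  = 7.5840/(10·15.5) + 1/√8289 = 0.048929 + 0.010984 = 0.059913
P80 = (1/0.059913)² = 16.6909² = 278.59 µm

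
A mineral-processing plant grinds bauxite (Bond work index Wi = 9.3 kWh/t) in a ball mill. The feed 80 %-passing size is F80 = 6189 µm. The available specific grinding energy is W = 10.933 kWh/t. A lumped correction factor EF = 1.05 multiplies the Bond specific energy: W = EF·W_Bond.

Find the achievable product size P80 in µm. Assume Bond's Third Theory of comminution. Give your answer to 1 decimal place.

P80 = 64.3 µm

W_Bond = 10·Wi·(1/√P₈₀ − 1/√F₈₀)
W_Bond = W / EF = 10.933 / 1.05 = 10.4124 kWh/t
1/√P80 = 1/√F80 + W_Bond/(10·Wi)
  = 10.4124/(10·9.3) + 1/√6189 = 0.111961 + 0.012711 = 0.124672
P80 = (1/0.124672)² = 8.0210² = 64.34 µm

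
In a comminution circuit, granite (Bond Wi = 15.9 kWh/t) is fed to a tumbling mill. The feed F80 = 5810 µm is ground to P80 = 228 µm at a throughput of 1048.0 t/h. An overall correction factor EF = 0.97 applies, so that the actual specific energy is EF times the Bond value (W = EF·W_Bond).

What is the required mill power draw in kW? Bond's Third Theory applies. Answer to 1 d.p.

P = 8583.9 kW

W = 10 Wi / √P80 − 10 Wi / √F80
W = 10·15.9·(1/√228 − 1/√5810) = 10·15.9·(0.053107) = 8.4441 kWh/t
Apply correction: 8.4441 × 0.97 = 8.1907 kWh/t
Mill draw = 8.1907 × 1048.0 = 8583.9 kW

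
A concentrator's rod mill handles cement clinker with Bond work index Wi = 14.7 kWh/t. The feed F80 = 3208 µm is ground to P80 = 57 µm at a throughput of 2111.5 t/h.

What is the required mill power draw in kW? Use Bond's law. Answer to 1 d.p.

W = 10·Wi·(P80^(-½) − F80^(-½))
W = 10·14.7·(1/√57 − 1/√3208) = 10·14.7·(0.114798) = 16.8753 kWh/t
P = W·T = 16.8753·2111.5 = 35632.1 kW

P = 35632.1 kW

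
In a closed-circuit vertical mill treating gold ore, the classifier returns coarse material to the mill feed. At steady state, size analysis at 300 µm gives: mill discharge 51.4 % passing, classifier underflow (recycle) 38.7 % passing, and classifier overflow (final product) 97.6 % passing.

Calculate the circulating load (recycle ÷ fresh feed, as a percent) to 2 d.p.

CL = 363.78 %

Classifier node, passing 300 µm:
r = (o − d)/(d − u)
r = (97.6 − 51.4)/(51.4 − 38.7) = 46.2/12.7 = 3.6378
CL = 100·r = 363.78 %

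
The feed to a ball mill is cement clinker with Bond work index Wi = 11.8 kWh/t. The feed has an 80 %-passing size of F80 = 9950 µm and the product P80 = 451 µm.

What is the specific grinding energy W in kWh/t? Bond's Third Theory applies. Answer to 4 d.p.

W = 10 Wi / √P80 − 10 Wi / √F80
1/√451 = 0.047088;  1/√9950 = 0.010025
W = 10·11.8·(0.047088 − 0.010025) = 4.3734 kWh/t

W = 4.3734 kWh/t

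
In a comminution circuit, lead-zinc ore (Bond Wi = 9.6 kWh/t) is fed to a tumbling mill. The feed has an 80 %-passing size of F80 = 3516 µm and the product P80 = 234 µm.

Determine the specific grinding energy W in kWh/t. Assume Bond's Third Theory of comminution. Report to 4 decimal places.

W = 10·Wi·(P80^(-½) − F80^(-½))
1/√234 = 0.065372;  1/√3516 = 0.016865
W = 10·9.6·(0.065372 − 0.016865) = 4.6567 kWh/t

W = 4.6567 kWh/t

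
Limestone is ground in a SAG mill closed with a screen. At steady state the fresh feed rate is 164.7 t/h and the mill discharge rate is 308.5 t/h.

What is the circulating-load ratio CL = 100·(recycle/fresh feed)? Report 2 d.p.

M = F + R at steady state, so:
R = M − F = 308.5 − 164.7 = 143.8 t/h
CL = 100·R/F = 100·143.8/164.7 = 87.31 %

CL = 87.31 %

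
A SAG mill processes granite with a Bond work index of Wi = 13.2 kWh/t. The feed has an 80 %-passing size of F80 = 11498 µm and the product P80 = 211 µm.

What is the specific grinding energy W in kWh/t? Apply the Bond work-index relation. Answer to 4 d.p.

Bond: W = 10·Wi·(1/√P80 − 1/√F80)
1/√211 = 0.068843;  1/√11498 = 0.009326
W = 10·13.2·(0.068843 − 0.009326) = 7.8562 kWh/t

W = 7.8562 kWh/t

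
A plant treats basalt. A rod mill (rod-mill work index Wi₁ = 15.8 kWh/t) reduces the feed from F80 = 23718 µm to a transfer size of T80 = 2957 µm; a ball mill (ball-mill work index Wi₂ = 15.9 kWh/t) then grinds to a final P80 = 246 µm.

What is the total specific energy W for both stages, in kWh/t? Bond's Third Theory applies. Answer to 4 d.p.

W = 9.0931 kWh/t

W = 10·Wi·[P80^(−½) − F80^(−½)]
Stage 1 (23718→2957 µm, Wi₁=15.8): W₁ = 10·15.8·(0.018390 − 0.006493) = 1.8796 kWh/t
Stage 2 (2957→246 µm, Wi₂=15.9): W₂ = 10·15.9·(0.063758 − 0.018390) = 7.2135 kWh/t
W = W₁ + W₂ = 1.8796 + 7.2135 = 9.0931 kWh/t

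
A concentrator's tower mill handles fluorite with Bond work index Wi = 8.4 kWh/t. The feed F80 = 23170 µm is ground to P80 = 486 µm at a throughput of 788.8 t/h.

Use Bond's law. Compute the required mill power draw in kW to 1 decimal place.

P = 2570.3 kW

W = 10 Wi / √P80 − 10 Wi / √F80
W = 10·8.4·(1/√486 − 1/√23170) = 10·8.4·(0.038791) = 3.2585 kWh/t
Mill draw = 3.2585 × 788.8 = 2570.3 kW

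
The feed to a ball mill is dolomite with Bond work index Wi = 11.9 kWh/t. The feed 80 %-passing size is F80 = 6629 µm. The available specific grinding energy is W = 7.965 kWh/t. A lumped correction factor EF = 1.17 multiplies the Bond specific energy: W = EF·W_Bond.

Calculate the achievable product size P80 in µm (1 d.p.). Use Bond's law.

W = 10·Wi·(P80^(-½) − F80^(-½))
W_Bond = W / EF = 7.965 / 1.17 = 6.8077 kWh/t
⇒ 1/√P80 = W_Bond/(10 Wi) + 1/√F80
  = 6.8077/(10·11.9) + 1/√6629 = 0.057207 + 0.012282 = 0.069490
P80 = (1/0.069490)² = 14.3906² = 207.09 µm

P80 = 207.1 µm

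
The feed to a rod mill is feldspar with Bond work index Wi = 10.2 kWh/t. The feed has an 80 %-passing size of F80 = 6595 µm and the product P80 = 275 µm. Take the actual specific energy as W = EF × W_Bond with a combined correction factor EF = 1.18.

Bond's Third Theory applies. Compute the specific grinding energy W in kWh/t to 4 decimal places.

W = 5.7759 kWh/t

Bond: W = 10·Wi·(1/√P80 − 1/√F80)
1/√275 = 0.060302;  1/√6595 = 0.012314
W = 10·10.2·(0.060302 − 0.012314) = 4.8948 kWh/t
Corrected W = EF·W_Bond = 1.18·4.8948 = 5.7759 kWh/t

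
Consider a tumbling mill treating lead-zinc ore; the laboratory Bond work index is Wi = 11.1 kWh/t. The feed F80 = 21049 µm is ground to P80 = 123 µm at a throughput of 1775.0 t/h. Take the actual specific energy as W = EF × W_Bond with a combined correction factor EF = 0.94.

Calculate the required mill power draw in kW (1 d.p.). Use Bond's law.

P = 15422.7 kW

Bond:  W = 10 Wi (1/√P − 1/√F)
W = 10·11.1·(1/√123 − 1/√21049) = 10·11.1·(0.083274) = 9.2435 kWh/t
Corrected W = EF·W_Bond = 0.94·9.2435 = 8.6888 kWh/t
Mill draw = 8.6888 × 1775.0 = 15422.7 kW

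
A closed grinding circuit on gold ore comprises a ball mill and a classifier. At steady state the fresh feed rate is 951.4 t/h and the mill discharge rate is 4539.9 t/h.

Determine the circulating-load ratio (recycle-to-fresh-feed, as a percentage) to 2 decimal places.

Discharge = new feed + return, hence
R = M − F = 4539.9 − 951.4 = 3588.5 t/h
CL = 100·R/F = 100·3588.5/951.4 = 377.18 %

CL = 377.18 %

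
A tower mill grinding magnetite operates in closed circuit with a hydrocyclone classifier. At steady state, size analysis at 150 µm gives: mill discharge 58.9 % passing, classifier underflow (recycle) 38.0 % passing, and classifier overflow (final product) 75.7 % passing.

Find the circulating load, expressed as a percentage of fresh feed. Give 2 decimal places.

Two-product formula at 150 µm:
(1+r)d = ru + o → r = (o−d)/(d−u)
r = (75.7 − 58.9)/(58.9 − 38.0) = 16.8/20.9 = 0.8038
CL = 100·r = 80.38 %

CL = 80.38 %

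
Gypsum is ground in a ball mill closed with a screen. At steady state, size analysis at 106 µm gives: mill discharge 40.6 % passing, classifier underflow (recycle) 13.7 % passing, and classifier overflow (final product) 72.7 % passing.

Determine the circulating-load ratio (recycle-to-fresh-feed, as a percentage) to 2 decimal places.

Classifier node, passing 106 µm:
d + r·d = r·u + o → r(d−u) = o−d
r = (72.7 − 40.6)/(40.6 − 13.7) = 32.1/26.9 = 1.1933
CL = 100·r = 119.33 %

CL = 119.33 %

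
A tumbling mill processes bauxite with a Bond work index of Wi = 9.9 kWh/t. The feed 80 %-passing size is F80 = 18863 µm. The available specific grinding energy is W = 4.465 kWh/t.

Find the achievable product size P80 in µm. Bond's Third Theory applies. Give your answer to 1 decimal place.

W = 10·Wi·[P80^(−½) − F80^(−½)]
⇒ 1/√P80 = W/(10 Wi) + 1/√F80
  = 4.4650/(10·9.9) + 1/√18863 = 0.045101 + 0.007281 = 0.052382
P80 = (1/0.052382)² = 19.0905² = 364.45 µm

P80 = 364.4 µm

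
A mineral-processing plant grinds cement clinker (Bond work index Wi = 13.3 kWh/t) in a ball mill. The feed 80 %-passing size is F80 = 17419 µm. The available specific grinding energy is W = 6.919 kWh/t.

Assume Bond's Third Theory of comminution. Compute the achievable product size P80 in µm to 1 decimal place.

W = 10 Wi (P80^-0.5 − F80^-0.5)
⇒ 1/√P80 = W/(10·Wi) + 1/√F80
  = 6.9190/(10·13.3) + 1/√17419 = 0.052023 + 0.007577 = 0.059599
P80 = (1/0.059599)² = 16.7787² = 281.52 µm

P80 = 281.5 µm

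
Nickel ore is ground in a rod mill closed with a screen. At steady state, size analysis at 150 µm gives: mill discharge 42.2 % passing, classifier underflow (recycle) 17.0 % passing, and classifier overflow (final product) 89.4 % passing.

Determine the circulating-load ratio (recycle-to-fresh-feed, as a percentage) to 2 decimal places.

CL = 187.30 %

Balance %-passing 150 µm (r = R/F):
r = (o − d)/(d − u)
r = (89.4 − 42.2)/(42.2 − 17.0) = 47.2/25.2 = 1.8730
CL = 100·r = 187.30 %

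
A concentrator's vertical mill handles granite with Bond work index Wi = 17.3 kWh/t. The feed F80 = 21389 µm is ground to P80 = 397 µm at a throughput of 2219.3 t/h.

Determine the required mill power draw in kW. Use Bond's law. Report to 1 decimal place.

W = 10 Wi (P80^-0.5 − F80^-0.5)
W = 10·17.3·(1/√397 − 1/√21389) = 10·17.3·(0.043351) = 7.4997 kWh/t
P_mill = W·ṁ = 7.4997·2219.3 = 16644.1 kW

P = 16644.1 kW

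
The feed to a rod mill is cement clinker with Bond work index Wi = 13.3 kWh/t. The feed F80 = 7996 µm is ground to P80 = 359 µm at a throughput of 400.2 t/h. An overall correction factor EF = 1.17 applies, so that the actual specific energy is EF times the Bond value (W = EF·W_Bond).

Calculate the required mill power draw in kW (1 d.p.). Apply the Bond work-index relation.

P = 2590.3 kW

W = 10 Wi (1/√P80 − 1/√F80)  [Bond]
W = 10·13.3·(1/√359 − 1/√7996) = 10·13.3·(0.041595) = 5.5321 kWh/t
Apply correction: 5.5321 × 1.17 = 6.4726 kWh/t
P_mill = W·ṁ = 6.4726·400.2 = 2590.3 kW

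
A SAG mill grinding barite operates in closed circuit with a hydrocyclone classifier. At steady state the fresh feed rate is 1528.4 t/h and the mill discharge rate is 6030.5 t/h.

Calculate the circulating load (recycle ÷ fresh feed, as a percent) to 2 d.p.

Discharge = new feed + return, hence
R = M − F = 6030.5 − 1528.4 = 4502.1 t/h
CL = 100·R/F = 100·4502.1/1528.4 = 294.56 %

CL = 294.56 %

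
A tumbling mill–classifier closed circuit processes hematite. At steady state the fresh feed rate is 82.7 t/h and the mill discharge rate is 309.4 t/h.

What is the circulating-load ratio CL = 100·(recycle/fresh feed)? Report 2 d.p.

Discharge = new feed + return, hence
R = M − F = 309.4 − 82.7 = 226.7 t/h
CL = 100·R/F = 100·226.7/82.7 = 274.12 %

CL = 274.12 %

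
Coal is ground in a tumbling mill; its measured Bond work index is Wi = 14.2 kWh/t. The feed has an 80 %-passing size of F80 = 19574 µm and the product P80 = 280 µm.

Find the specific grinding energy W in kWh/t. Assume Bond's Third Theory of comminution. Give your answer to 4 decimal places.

W = 10 Wi (P80^-0.5 − F80^-0.5)
1/√280 = 0.059761;  1/√19574 = 0.007148
W = 10·14.2·(0.059761 − 0.007148) = 7.4712 kWh/t

W = 7.4712 kWh/t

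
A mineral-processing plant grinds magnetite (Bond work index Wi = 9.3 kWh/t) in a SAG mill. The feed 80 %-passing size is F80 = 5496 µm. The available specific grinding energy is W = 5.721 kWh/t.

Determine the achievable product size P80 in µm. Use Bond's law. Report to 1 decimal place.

P80 = 177.8 µm

Bond: W = 10·Wi·(1/√P80 − 1/√F80)
P80^(−½) = W/(10 Wi) + F80^(−½)
  = 5.7210/(10·9.3) + 1/√5496 = 0.061516 + 0.013489 = 0.075005
P80 = (1/0.075005)² = 13.3324² = 177.75 µm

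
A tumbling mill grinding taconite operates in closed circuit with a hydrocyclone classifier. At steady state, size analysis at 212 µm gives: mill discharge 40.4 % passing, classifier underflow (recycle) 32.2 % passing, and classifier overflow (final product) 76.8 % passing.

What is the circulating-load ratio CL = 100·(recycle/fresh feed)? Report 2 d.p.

Balance %-passing 212 µm (r = R/F):
Fd + Rd = Ru + Fo ⇒ R/F = (o−d)/(d−u)
r = (76.8 − 40.4)/(40.4 − 32.2) = 36.4/8.2 = 4.4390
CL = 100·r = 443.90 %

CL = 443.90 %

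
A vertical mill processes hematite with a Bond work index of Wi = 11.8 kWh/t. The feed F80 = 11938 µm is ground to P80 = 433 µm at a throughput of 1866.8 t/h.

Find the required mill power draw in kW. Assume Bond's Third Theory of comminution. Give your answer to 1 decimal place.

W = 10·Wi·(P80^(-½) − F80^(-½))
W = 10·11.8·(1/√433 − 1/√11938) = 10·11.8·(0.038905) = 4.5907 kWh/t
Power = W × throughput = 4.5907 kWh/t × 1866.8 t/h = 8570.0 kW

P = 8570.0 kW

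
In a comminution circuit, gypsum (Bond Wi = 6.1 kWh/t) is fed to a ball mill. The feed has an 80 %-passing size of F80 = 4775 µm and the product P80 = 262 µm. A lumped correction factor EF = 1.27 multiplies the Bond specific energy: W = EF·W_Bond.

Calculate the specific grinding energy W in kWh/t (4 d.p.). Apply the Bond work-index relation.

W = 10 Wi (P80^-0.5 − F80^-0.5)
1/√262 = 0.061780;  1/√4775 = 0.014471
W = 10·6.1·(0.061780 − 0.014471) = 2.8858 kWh/t
With EF = 1.27: W = 2.8858·1.27 = 3.6650 kWh/t

W = 3.6650 kWh/t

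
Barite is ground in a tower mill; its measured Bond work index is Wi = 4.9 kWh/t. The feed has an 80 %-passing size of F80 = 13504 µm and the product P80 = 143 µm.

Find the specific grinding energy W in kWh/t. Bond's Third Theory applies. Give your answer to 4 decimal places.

W = 10 Wi (1/√P80 − 1/√F80)  [Bond]
1/√143 = 0.083624;  1/√13504 = 0.008605
W = 10·4.9·(0.083624 − 0.008605) = 3.6759 kWh/t

W = 3.6759 kWh/t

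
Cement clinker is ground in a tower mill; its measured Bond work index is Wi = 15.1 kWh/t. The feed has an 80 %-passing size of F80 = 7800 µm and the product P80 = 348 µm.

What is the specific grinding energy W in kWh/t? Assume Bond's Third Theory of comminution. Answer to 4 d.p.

W = 10·Wi·[P80^(−½) − F80^(−½)]
1/√348 = 0.053606;  1/√7800 = 0.011323
W = 10·15.1·(0.053606 − 0.011323) = 6.3847 kWh/t

W = 6.3847 kWh/t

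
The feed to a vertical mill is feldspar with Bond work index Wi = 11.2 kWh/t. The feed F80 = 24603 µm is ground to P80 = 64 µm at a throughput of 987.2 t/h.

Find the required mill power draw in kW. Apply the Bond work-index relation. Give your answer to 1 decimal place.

P = 13115.9 kW

W = 10 Wi / √P80 − 10 Wi / √F80
W = 10·11.2·(1/√64 − 1/√24603) = 10·11.2·(0.118625) = 13.2860 kWh/t
P = W·T = 13.2860·987.2 = 13115.9 kW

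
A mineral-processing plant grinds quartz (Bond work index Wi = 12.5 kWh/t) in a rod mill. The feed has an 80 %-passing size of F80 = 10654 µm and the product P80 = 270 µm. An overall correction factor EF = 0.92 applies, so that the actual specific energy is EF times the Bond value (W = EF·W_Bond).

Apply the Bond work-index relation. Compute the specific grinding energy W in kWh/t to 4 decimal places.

W = 5.8845 kWh/t

Bond:  W = 10 Wi (1/√P − 1/√F)
1/√270 = 0.060858;  1/√10654 = 0.009688
W = 10·12.5·(0.060858 − 0.009688) = 6.3962 kWh/t
Apply correction: 6.3962 × 0.92 = 5.8845 kWh/t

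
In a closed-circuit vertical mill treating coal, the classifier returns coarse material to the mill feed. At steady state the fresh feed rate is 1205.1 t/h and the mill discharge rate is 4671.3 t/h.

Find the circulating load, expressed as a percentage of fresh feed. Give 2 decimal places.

Discharge = new feed + return, hence
R = M − F = 4671.3 − 1205.1 = 3466.2 t/h
CL = 100·R/F = 100·3466.2/1205.1 = 287.63 %

CL = 287.63 %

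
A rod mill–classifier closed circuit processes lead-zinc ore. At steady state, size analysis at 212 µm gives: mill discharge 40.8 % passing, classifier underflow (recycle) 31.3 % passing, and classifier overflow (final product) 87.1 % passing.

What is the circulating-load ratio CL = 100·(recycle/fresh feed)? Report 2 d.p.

CL = 487.37 %

Let r = R/F. Size balance at 212 µm:
r = (o − d)/(d − u)
r = (87.1 − 40.8)/(40.8 − 31.3) = 46.3/9.5 = 4.8737
CL = 100·r = 487.37 %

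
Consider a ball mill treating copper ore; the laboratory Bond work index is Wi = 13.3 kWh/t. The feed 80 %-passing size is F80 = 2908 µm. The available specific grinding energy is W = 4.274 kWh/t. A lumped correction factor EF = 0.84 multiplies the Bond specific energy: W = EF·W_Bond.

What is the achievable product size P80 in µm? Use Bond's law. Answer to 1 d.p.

W = 10·Wi·(P80^(-½) − F80^(-½))
W_Bond = W / EF = 4.274 / 0.84 = 5.0881 kWh/t
⇒ 1/√P80 = W_Bond/(10·Wi) + 1/√F80
  = 5.0881/(10·13.3) + 1/√2908 = 0.038256 + 0.018544 = 0.056800
P80 = (1/0.056800)² = 17.6055² = 309.95 µm

P80 = 310.0 µm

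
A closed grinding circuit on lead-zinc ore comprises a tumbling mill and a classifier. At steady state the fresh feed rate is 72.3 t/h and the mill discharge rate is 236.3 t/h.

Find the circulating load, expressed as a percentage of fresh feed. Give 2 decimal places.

Steady state: M = F + R.
R = M − F = 236.3 − 72.3 = 164.0 t/h
CL = 100·R/F = 100·164.0/72.3 = 226.83 %

CL = 226.83 %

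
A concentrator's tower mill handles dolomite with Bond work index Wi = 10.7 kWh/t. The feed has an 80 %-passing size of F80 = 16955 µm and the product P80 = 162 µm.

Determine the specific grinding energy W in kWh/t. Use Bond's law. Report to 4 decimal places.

W = 7.5850 kWh/t

W = 10 Wi (P80^-0.5 − F80^-0.5)
1/√162 = 0.078567;  1/√16955 = 0.007680
W = 10·10.7·(0.078567 − 0.007680) = 7.5850 kWh/t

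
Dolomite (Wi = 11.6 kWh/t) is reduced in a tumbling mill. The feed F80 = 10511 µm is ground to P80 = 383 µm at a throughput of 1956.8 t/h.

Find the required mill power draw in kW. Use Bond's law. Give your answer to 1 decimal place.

W = 10 Wi (P80^-0.5 − F80^-0.5)
W = 10·11.6·(1/√383 − 1/√10511) = 10·11.6·(0.041344) = 4.7959 kWh/t
P_mill = W·ṁ = 4.7959·1956.8 = 9384.6 kW

P = 9384.6 kW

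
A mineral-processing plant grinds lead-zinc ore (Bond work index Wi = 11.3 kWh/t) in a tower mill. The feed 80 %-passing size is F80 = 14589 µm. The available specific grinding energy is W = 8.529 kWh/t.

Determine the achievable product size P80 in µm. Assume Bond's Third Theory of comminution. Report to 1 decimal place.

W = 10 Wi (P80^-0.5 − F80^-0.5)
P80^(−½) = W/(10 Wi) + F80^(−½)
  = 8.5290/(10·11.3) + 1/√14589 = 0.075478 + 0.008279 = 0.083757
P80 = (1/0.083757)² = 11.9393² = 142.55 µm

P80 = 142.5 µm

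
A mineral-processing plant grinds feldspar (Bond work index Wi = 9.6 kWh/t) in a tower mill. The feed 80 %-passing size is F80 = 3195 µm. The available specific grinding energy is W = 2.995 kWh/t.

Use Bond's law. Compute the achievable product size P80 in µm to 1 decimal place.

P80 = 418.4 µm

W = 10 Wi (1/√P80 − 1/√F80)  [Bond]
P80^-0.5 = F80^-0.5 + W/(10 Wi)
  = 2.9950/(10·9.6) + 1/√3195 = 0.031198 + 0.017691 = 0.048889
P80 = (1/0.048889)² = 20.4543² = 418.38 µm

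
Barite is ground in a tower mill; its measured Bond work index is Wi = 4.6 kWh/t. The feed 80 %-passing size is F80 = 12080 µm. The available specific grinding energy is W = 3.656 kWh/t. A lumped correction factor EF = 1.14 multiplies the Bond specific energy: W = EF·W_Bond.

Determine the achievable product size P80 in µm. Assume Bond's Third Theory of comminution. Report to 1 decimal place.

W = 10 Wi / √P80 − 10 Wi / √F80
W_Bond = W / EF = 3.656 / 1.14 = 3.2070 kWh/t
⇒ 1/√P80 = W_Bond/(10 Wi) + 1/√F80
  = 3.2070/(10·4.6) + 1/√12080 = 0.069718 + 0.009098 = 0.078816
P80 = (1/0.078816)² = 12.6877² = 160.98 µm

P80 = 161.0 µm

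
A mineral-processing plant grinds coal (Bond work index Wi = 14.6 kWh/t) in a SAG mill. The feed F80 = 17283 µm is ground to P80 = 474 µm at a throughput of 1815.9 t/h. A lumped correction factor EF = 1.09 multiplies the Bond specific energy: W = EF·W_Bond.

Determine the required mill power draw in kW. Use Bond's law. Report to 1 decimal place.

P = 11075.2 kW

Bond: W = 10·Wi·(1/√P80 − 1/√F80)
W = 10·14.6·(1/√474 − 1/√17283) = 10·14.6·(0.038325) = 5.5954 kWh/t
W_actual = 1.09 × 5.5954 = 6.0990 kWh/t
P = W·T = 6.0990·1815.9 = 11075.2 kW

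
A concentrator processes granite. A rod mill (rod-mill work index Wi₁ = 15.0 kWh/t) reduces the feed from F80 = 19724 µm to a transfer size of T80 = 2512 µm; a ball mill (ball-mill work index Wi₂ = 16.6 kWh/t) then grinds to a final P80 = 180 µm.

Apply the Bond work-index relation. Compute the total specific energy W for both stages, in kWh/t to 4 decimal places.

W = 10·Wi·[P80^(−½) − F80^(−½)]
Stage 1 (19724→2512 µm, Wi₁=15.0): W₁ = 10·15.0·(0.019952 − 0.007120) = 1.9248 kWh/t
Stage 2 (2512→180 µm, Wi₂=16.6): W₂ = 10·16.6·(0.074536 − 0.019952) = 9.0608 kWh/t
W = W₁ + W₂ = 1.9248 + 9.0608 = 10.9856 kWh/t

W = 10.9856 kWh/t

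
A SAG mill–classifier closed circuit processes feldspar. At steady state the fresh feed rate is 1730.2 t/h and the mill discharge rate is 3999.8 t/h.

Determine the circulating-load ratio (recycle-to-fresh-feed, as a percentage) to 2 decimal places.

Steady state: M = F + R.
R = M − F = 3999.8 − 1730.2 = 2269.6 t/h
CL = 100·R/F = 100·2269.6/1730.2 = 131.18 %

CL = 131.18 %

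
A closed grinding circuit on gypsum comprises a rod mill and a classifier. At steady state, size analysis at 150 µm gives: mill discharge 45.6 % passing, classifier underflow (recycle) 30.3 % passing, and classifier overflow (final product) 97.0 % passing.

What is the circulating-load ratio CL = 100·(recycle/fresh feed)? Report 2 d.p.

CL = 335.95 %

Two-product formula at 150 µm:
Fd + Rd = Ru + Fo ⇒ R/F = (o−d)/(d−u)
r = (97.0 − 45.6)/(45.6 − 30.3) = 51.4/15.3 = 3.3595
CL = 100·r = 335.95 %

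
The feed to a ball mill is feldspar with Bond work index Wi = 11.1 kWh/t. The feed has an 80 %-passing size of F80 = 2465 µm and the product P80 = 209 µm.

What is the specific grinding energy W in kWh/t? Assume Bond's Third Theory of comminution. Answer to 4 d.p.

W = 10·Wi·(P80^(-½) − F80^(-½))
1/√209 = 0.069171;  1/√2465 = 0.020141
W = 10·11.1·(0.069171 − 0.020141) = 5.4423 kWh/t

W = 5.4423 kWh/t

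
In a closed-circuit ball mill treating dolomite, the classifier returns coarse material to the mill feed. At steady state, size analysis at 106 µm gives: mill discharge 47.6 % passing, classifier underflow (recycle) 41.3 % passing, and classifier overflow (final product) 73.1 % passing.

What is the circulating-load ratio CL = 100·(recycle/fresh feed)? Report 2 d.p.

Two-product formula at 106 µm:
r = (o − d)/(d − u)
r = (73.1 − 47.6)/(47.6 − 41.3) = 25.5/6.3 = 4.0476
CL = 100·r = 404.76 %

CL = 404.76 %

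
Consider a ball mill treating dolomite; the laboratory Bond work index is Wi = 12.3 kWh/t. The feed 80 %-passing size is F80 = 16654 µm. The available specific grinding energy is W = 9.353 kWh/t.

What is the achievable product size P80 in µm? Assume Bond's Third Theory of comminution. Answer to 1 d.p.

P80 = 142.4 µm

W = 10·Wi·[P80^(−½) − F80^(−½)]
⇒ 1/√P80 = W/(10·Wi) + 1/√F80
  = 9.3530/(10·12.3) + 1/√16654 = 0.076041 + 0.007749 = 0.083790
P80 = (1/0.083790)² = 11.9347² = 142.44 µm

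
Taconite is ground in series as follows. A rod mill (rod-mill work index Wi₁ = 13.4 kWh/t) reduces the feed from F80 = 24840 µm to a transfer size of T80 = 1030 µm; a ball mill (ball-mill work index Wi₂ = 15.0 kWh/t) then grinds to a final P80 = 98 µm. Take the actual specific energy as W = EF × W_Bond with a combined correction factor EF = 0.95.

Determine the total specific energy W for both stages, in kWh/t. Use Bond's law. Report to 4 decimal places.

Bond: W = 10·Wi·(1/√P80 − 1/√F80)
Stage 1 (24840→1030 µm, Wi₁=13.4): W₁ = 10·13.4·(0.031159 − 0.006345) = 3.3251 kWh/t
Stage 2 (1030→98 µm, Wi₂=15.0): W₂ = 10·15.0·(0.101015 − 0.031159) = 10.4785 kWh/t
W = W₁ + W₂ = 3.3251 + 10.4785 = 13.8035 kWh/t
W_actual = 0.95 × 13.8035 = 13.1134 kWh/t

W = 13.1134 kWh/t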